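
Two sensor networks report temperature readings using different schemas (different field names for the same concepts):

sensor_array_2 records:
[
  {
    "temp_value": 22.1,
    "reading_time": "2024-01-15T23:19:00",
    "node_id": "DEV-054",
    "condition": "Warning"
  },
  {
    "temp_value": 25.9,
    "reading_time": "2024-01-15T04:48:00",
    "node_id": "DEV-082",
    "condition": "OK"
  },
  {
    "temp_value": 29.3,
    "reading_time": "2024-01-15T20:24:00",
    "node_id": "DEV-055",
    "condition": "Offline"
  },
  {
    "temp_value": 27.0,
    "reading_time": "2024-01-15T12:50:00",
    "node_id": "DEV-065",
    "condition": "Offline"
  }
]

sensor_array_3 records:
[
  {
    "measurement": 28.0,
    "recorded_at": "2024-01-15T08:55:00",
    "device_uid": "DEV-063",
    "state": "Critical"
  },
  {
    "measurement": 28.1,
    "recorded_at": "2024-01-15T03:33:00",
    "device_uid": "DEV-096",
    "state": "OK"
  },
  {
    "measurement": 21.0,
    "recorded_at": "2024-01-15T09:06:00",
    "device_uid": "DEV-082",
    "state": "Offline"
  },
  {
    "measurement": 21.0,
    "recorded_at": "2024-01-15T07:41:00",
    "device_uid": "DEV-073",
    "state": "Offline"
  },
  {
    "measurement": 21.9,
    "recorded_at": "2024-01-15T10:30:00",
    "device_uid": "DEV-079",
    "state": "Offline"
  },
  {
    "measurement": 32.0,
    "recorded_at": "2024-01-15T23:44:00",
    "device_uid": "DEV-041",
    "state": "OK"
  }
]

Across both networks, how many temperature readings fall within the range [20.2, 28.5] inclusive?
8

Schema mapping: "temp_value" (sensor_array_2) = "measurement" (sensor_array_3) = temperature

Readings in [20.2, 28.5] from sensor_array_2: 3
Readings in [20.2, 28.5] from sensor_array_3: 5

Total count: 3 + 5 = 8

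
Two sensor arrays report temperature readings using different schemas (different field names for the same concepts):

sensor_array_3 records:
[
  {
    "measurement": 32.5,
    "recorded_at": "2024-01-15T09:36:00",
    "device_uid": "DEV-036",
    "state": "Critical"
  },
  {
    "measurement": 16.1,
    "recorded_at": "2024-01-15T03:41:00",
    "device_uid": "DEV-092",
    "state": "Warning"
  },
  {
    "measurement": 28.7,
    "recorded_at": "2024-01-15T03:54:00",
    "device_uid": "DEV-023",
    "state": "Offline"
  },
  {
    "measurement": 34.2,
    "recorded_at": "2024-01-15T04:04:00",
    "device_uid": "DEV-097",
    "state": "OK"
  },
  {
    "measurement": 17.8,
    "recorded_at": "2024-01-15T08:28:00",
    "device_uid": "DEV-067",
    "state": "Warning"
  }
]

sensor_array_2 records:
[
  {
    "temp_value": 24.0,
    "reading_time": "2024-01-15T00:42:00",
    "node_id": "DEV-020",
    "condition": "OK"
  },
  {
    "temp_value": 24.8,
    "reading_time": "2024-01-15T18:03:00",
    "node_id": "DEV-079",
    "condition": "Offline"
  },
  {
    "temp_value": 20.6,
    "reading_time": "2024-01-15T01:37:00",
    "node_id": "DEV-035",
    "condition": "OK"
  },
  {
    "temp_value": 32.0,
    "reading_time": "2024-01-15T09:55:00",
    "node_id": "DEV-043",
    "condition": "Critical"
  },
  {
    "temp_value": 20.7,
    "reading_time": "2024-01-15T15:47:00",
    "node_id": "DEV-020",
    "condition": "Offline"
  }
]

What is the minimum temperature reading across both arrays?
16.1

Schema mapping: "measurement" (sensor_array_3) = "temp_value" (sensor_array_2) = temperature reading

Minimum in sensor_array_3: 16.1
Minimum in sensor_array_2: 20.6

Overall minimum: min(16.1, 20.6) = 16.1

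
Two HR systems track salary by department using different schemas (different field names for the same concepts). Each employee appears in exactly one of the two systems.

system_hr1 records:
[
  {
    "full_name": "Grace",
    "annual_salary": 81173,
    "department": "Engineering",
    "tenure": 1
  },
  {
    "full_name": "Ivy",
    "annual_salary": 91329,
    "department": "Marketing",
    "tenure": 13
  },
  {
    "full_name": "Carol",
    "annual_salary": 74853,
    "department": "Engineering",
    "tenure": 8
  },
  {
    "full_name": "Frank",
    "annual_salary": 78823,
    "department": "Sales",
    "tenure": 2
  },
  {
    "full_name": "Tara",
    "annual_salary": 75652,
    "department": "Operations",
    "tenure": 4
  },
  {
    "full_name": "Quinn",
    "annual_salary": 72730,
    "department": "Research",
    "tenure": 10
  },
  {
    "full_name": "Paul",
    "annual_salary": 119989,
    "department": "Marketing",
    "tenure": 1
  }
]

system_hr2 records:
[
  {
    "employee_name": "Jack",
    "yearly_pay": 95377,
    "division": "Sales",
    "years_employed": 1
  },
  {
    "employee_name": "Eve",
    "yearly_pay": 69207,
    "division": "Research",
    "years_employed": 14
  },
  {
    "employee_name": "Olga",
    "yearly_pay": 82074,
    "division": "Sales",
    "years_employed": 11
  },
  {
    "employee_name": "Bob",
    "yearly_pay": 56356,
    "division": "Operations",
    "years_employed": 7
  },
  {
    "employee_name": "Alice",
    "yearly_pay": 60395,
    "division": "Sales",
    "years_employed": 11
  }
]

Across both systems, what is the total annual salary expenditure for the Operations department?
132008

Schema mappings:
- "department" (system_hr1) = "division" (system_hr2) = department
- "annual_salary" (system_hr1) = "yearly_pay" (system_hr2) = salary

Operations salaries from system_hr1: 75652
Operations salaries from system_hr2: 56356

Total: 75652 + 56356 = 132008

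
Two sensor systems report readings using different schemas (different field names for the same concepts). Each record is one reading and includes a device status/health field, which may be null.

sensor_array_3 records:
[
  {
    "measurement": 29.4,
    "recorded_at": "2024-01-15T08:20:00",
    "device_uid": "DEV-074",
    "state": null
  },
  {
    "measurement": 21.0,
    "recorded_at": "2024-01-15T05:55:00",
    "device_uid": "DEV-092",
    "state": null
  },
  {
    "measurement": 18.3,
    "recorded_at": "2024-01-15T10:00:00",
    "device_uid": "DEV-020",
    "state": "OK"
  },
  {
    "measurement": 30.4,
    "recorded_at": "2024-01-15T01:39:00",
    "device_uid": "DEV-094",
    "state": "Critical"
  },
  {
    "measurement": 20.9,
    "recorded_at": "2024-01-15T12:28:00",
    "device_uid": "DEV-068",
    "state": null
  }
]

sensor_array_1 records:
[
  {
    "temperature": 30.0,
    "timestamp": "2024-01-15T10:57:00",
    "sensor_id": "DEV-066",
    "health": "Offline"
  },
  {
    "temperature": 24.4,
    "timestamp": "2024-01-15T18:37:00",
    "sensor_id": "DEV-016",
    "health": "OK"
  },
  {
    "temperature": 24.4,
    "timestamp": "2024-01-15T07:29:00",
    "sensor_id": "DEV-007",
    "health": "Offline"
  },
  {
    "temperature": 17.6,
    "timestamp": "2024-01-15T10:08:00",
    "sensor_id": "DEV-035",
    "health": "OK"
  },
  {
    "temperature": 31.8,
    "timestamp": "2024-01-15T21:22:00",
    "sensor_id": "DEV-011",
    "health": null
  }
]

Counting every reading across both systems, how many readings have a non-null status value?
6

Schema mapping: "state" (sensor_array_3) = "health" (sensor_array_1) = status

Non-null in sensor_array_3: 2
Non-null in sensor_array_1: 4

Total non-null: 2 + 4 = 6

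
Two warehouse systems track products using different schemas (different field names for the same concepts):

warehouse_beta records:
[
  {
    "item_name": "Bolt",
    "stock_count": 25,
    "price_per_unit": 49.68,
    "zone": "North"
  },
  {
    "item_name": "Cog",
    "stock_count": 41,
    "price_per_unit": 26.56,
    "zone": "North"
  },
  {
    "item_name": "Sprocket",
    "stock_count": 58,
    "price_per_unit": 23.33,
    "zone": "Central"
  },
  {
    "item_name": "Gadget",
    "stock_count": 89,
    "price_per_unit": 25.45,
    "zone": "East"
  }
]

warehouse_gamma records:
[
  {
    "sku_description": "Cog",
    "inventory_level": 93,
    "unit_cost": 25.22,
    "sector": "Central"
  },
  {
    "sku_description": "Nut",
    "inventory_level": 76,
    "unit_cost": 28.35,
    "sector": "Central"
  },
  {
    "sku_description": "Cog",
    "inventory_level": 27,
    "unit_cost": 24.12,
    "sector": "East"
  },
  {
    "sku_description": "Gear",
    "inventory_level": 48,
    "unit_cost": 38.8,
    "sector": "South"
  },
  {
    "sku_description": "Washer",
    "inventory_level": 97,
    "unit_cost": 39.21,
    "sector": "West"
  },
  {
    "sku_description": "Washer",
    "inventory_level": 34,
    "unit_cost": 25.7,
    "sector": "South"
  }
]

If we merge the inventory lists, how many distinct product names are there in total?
7

Schema mapping: "item_name" (warehouse_beta) = "sku_description" (warehouse_gamma) = product name

Products in warehouse_beta: ['Bolt', 'Cog', 'Gadget', 'Sprocket']
Products in warehouse_gamma: ['Cog', 'Gear', 'Nut', 'Washer']

Union (unique products): ['Bolt', 'Cog', 'Gadget', 'Gear', 'Nut', 'Sprocket', 'Washer']
Count: 7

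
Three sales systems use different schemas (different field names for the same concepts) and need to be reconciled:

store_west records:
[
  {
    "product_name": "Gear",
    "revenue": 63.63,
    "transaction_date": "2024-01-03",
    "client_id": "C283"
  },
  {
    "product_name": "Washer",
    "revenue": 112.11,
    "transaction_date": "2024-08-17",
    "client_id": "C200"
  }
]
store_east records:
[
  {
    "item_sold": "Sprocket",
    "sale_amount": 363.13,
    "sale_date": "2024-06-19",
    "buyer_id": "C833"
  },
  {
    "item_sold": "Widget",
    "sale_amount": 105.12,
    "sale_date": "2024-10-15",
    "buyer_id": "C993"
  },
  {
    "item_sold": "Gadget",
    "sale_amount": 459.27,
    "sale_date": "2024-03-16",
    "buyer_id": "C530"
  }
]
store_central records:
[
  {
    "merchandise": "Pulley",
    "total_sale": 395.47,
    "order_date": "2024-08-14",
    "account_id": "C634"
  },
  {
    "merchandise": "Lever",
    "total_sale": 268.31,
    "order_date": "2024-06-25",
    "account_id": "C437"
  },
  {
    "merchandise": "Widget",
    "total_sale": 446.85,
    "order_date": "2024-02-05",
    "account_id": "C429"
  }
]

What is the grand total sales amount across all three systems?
2213.89

Schema reconciliation - all amount fields map to sale amount:

store_west (revenue): 175.74
store_east (sale_amount): 927.52
store_central (total_sale): 1110.63

Grand total: 2213.89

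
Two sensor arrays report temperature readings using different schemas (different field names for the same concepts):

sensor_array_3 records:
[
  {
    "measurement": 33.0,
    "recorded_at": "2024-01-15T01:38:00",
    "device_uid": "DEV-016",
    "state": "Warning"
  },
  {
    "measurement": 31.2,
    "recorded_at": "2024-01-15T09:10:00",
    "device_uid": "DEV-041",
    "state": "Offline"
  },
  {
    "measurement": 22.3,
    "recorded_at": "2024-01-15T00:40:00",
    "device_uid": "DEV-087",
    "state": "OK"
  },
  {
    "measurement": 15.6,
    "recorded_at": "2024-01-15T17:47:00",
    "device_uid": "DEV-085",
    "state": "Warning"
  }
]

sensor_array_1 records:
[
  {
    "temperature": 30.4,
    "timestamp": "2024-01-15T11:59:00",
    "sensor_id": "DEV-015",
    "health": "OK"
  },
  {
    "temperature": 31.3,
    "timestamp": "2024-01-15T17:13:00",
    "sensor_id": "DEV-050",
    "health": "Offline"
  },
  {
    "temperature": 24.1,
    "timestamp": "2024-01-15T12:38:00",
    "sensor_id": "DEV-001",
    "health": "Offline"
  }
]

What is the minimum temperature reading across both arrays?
15.6

Schema mapping: "measurement" (sensor_array_3) = "temperature" (sensor_array_1) = temperature reading

Minimum in sensor_array_3: 15.6
Minimum in sensor_array_1: 24.1

Overall minimum: min(15.6, 24.1) = 15.6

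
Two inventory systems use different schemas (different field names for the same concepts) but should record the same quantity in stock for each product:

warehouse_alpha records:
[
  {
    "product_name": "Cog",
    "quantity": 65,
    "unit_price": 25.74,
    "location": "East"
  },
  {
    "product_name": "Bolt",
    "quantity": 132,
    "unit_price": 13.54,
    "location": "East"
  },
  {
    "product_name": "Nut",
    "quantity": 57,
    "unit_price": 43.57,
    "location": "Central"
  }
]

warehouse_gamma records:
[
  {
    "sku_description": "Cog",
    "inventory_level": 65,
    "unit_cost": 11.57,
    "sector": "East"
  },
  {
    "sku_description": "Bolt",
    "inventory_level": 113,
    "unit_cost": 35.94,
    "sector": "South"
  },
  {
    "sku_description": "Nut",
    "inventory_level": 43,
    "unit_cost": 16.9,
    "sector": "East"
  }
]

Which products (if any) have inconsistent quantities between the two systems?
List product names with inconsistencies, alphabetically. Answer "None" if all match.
Bolt, Nut

Schema mappings:
- "product_name" (warehouse_alpha) = "sku_description" (warehouse_gamma) = product name
- "quantity" (warehouse_alpha) = "inventory_level" (warehouse_gamma) = quantity

Comparison:
  Cog: 65 vs 65 - MATCH
  Bolt: 132 vs 113 - MISMATCH
  Nut: 57 vs 43 - MISMATCH

Products with inconsistencies: Bolt, Nut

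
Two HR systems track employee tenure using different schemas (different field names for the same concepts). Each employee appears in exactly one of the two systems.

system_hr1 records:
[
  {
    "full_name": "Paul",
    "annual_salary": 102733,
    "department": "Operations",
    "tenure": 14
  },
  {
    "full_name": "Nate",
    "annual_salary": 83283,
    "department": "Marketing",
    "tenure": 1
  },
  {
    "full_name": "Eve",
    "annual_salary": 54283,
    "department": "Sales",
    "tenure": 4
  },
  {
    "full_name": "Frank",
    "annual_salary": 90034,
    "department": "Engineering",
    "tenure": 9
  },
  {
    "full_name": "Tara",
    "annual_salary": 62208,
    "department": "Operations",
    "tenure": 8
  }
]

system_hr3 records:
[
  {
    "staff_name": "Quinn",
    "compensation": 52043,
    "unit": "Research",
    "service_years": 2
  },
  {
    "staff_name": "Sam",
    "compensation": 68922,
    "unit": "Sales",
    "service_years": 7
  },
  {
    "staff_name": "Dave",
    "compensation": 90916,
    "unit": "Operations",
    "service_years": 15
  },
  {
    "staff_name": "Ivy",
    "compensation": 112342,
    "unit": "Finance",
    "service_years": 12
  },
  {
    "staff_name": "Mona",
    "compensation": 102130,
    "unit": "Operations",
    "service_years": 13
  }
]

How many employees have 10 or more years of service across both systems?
4

Reconcile schemas: "tenure" (system_hr1) = "service_years" (system_hr3) = years of service

From system_hr1: 1 employees with >= 10 years
From system_hr3: 3 employees with >= 10 years

Total: 1 + 3 = 4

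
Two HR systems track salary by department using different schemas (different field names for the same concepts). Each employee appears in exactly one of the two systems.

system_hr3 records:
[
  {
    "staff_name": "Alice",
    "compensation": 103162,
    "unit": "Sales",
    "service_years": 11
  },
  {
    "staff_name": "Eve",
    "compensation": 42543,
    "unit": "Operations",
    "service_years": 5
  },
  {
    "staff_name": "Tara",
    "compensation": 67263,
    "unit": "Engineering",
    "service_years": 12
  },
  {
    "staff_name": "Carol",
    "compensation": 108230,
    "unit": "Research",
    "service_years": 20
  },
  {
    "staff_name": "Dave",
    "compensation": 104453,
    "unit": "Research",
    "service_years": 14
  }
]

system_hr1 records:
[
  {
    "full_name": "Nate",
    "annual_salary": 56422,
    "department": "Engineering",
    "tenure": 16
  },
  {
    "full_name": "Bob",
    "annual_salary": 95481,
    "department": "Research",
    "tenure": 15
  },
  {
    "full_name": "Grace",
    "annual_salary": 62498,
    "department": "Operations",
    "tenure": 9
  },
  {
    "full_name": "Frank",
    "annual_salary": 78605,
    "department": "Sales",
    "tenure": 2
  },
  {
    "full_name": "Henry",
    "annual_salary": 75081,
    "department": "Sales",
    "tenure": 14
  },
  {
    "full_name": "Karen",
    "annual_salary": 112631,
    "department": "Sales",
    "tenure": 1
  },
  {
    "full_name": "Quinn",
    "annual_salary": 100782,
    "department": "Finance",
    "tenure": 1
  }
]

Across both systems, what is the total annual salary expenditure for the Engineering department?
123685

Schema mappings:
- "unit" (system_hr3) = "department" (system_hr1) = department
- "compensation" (system_hr3) = "annual_salary" (system_hr1) = salary

Engineering salaries from system_hr3: 67263
Engineering salaries from system_hr1: 56422

Total: 67263 + 56422 = 123685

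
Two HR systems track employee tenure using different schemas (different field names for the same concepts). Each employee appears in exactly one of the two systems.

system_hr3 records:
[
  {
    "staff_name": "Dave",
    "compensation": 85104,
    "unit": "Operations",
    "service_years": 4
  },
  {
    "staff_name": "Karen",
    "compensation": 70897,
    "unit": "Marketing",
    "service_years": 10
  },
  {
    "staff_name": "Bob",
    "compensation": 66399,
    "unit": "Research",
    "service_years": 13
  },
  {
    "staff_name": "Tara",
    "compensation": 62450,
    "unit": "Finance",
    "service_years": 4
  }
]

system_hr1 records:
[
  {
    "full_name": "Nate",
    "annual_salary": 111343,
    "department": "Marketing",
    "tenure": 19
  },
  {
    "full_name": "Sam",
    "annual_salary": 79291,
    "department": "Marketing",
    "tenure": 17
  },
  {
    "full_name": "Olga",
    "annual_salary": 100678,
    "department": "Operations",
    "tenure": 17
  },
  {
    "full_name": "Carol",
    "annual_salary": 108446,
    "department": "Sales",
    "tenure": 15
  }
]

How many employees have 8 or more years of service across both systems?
6

Reconcile schemas: "service_years" (system_hr3) = "tenure" (system_hr1) = years of service

From system_hr3: 2 employees with >= 8 years
From system_hr1: 4 employees with >= 8 years

Total: 2 + 4 = 6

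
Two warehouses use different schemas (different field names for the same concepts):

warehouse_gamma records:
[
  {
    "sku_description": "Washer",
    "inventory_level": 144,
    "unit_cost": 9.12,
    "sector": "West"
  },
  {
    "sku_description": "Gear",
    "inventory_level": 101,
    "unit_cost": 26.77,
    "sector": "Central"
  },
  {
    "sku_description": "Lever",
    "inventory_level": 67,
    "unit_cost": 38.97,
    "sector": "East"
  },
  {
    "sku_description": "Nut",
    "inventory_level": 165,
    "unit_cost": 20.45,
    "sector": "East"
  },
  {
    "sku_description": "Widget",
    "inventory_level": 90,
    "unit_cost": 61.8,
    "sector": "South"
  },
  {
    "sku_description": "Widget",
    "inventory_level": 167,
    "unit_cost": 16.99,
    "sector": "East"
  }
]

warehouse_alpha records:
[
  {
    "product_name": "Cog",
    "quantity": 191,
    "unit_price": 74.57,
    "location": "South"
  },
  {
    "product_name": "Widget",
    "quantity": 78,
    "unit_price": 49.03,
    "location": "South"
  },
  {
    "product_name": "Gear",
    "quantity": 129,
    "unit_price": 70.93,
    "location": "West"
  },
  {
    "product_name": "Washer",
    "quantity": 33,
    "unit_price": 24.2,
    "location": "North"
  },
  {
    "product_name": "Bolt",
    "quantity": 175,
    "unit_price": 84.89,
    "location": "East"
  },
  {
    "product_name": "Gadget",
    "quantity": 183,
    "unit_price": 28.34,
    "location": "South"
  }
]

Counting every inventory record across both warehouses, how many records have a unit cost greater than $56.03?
4

Schema mapping: "unit_cost" (warehouse_gamma) = "unit_price" (warehouse_alpha) = unit cost

Records > $56.03 in warehouse_gamma: 1
Records > $56.03 in warehouse_alpha: 3

Total count: 1 + 3 = 4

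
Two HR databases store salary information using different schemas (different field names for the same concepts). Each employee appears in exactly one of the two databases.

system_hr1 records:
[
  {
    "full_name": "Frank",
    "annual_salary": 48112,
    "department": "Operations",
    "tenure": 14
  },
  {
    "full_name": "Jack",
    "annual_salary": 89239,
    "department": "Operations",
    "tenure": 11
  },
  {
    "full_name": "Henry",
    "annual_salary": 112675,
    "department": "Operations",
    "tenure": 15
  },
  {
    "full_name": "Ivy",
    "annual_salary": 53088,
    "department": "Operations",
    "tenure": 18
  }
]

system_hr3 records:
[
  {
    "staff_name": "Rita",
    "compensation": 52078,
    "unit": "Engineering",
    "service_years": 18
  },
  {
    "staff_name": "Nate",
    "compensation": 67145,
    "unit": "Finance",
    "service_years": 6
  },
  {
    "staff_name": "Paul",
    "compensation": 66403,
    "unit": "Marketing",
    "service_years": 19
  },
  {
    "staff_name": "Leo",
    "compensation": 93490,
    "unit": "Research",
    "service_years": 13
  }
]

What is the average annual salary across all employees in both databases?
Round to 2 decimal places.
72778.75

Schema mapping: "annual_salary" (system_hr1) = "compensation" (system_hr3) = annual salary

All salaries: [48112, 89239, 112675, 53088, 52078, 67145, 66403, 93490]
Sum: 582230
Count: 8
Average: 582230 / 8 = 72778.75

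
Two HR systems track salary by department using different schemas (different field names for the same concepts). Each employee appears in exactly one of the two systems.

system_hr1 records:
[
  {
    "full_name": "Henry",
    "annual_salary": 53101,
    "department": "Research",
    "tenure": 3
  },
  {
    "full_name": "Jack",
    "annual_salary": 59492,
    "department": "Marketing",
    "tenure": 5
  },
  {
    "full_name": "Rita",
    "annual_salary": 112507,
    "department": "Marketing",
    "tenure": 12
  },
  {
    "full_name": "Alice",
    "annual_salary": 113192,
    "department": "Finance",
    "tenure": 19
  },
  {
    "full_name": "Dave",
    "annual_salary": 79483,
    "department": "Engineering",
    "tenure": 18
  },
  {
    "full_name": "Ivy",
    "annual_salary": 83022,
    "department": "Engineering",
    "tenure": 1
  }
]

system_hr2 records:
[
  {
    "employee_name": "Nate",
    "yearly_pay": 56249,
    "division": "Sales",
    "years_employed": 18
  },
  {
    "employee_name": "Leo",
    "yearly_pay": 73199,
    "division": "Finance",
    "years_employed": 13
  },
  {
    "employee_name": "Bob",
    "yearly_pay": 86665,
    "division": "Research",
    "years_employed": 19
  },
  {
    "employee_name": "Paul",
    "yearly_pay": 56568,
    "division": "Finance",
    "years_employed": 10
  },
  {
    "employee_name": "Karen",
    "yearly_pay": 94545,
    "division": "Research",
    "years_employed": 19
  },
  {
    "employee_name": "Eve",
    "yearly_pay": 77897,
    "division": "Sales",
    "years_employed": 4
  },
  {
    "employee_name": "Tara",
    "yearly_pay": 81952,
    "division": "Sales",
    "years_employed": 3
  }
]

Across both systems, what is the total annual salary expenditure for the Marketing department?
171999

Schema mappings:
- "department" (system_hr1) = "division" (system_hr2) = department
- "annual_salary" (system_hr1) = "yearly_pay" (system_hr2) = salary

Marketing salaries from system_hr1: 171999
Marketing salaries from system_hr2: 0

Total: 171999 + 0 = 171999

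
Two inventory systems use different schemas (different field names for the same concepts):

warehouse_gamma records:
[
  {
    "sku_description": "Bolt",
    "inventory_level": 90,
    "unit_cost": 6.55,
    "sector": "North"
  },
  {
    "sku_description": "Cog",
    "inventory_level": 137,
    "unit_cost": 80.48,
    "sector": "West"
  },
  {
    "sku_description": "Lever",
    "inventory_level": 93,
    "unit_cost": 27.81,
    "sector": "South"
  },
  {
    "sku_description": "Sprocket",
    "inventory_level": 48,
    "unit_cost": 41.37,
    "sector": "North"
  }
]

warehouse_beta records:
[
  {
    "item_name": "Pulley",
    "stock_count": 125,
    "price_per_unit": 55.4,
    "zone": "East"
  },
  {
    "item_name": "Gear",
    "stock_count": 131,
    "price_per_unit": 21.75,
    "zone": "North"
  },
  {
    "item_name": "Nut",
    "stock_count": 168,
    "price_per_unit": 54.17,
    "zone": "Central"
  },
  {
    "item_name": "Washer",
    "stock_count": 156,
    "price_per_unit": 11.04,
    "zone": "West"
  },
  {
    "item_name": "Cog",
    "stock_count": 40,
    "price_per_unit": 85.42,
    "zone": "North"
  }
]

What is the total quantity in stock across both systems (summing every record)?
988

To reconcile these schemas, identify the field holding the quantity in stock in each system:
1. In warehouse_gamma it is "inventory_level"
2. In warehouse_beta it is "stock_count"

From warehouse_gamma: 90 + 137 + 93 + 48 = 368
From warehouse_beta: 125 + 131 + 168 + 156 + 40 = 620

Total: 368 + 620 = 988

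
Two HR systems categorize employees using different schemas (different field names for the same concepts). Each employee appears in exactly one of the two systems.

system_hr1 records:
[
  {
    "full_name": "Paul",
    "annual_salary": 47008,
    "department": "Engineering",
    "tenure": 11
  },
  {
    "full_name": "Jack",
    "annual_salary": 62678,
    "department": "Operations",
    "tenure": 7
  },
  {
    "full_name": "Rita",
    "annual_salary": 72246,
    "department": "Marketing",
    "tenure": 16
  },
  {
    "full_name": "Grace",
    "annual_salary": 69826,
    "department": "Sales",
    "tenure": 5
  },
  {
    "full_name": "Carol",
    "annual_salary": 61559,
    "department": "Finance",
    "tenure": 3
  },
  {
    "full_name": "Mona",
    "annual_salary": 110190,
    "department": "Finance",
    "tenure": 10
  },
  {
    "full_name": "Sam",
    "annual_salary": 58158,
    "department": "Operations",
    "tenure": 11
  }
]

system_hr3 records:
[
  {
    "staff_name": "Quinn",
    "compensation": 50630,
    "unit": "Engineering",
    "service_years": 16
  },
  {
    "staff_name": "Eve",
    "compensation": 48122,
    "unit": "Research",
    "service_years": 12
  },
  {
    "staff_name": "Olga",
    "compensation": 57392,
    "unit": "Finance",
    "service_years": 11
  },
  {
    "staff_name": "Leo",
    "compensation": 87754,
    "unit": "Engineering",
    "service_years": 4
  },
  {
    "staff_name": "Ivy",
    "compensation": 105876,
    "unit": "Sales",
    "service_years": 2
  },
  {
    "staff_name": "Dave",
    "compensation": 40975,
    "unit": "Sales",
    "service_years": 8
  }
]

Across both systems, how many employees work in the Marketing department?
1

Schema mapping: "department" (system_hr1) = "unit" (system_hr3) = department

Marketing employees in system_hr1: 1
Marketing employees in system_hr3: 0

Total in Marketing: 1 + 0 = 1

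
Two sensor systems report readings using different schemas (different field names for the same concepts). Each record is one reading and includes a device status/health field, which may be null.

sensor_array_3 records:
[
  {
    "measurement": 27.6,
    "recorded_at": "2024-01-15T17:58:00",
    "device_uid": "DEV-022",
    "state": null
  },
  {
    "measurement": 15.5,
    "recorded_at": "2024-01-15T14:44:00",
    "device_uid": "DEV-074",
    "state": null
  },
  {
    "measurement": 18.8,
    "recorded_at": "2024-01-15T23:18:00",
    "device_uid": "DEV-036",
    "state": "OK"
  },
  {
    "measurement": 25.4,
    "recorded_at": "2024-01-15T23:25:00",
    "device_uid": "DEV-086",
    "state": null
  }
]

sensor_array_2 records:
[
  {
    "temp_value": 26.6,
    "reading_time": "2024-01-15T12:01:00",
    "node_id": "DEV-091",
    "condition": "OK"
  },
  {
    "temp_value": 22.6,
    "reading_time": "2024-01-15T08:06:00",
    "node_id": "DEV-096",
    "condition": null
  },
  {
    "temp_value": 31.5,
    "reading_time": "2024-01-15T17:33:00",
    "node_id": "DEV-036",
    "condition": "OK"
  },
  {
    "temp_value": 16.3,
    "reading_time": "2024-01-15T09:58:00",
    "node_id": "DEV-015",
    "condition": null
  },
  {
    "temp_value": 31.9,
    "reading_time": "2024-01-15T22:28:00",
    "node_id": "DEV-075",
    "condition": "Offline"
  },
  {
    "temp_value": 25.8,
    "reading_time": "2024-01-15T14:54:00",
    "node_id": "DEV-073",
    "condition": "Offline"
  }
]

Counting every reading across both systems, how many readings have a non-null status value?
5

Schema mapping: "state" (sensor_array_3) = "condition" (sensor_array_2) = status

Non-null in sensor_array_3: 1
Non-null in sensor_array_2: 4

Total non-null: 1 + 4 = 5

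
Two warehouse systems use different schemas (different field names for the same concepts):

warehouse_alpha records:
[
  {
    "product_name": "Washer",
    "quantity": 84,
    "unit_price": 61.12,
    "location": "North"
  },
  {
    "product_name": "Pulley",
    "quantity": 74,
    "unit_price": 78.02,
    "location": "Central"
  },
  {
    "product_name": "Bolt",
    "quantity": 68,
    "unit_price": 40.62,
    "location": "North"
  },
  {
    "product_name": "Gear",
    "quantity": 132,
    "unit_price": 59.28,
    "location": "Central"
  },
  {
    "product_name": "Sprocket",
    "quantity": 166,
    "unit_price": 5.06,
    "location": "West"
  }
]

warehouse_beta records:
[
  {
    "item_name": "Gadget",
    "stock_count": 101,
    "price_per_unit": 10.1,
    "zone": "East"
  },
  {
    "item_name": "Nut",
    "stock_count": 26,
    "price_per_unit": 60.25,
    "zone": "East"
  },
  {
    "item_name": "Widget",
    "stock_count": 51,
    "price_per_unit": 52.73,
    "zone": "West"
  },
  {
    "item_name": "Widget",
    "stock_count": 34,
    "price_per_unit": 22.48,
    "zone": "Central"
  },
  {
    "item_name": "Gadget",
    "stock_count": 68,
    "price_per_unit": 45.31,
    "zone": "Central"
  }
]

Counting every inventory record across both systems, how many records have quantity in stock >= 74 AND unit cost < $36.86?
2

Schema mappings:
- "quantity" (warehouse_alpha) = "stock_count" (warehouse_beta) = quantity
- "unit_price" (warehouse_alpha) = "price_per_unit" (warehouse_beta) = unit cost

Records meeting both conditions in warehouse_alpha: 1
Records meeting both conditions in warehouse_beta: 1

Total: 1 + 1 = 2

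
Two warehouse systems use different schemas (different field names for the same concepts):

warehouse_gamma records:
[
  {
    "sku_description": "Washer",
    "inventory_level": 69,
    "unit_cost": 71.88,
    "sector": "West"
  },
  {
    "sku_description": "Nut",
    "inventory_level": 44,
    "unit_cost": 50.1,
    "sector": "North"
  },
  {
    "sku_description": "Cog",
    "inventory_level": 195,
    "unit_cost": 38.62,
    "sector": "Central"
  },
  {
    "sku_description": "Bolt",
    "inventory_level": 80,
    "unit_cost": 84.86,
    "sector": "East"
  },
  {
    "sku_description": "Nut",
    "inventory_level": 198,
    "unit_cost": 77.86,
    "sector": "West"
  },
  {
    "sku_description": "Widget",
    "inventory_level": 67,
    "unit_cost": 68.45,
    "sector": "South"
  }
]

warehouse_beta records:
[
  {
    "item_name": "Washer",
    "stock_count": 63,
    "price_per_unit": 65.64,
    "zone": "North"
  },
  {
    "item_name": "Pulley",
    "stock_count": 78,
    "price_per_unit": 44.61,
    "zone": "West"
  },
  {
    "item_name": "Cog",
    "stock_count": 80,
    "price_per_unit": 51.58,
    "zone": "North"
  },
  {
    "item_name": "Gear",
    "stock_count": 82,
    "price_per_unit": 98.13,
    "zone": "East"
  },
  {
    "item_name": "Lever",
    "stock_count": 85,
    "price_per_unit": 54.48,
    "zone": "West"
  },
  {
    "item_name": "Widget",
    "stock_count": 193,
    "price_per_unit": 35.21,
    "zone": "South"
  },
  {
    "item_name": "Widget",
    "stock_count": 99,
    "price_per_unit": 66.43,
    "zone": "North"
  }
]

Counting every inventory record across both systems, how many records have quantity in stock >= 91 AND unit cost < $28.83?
0

Schema mappings:
- "inventory_level" (warehouse_gamma) = "stock_count" (warehouse_beta) = quantity
- "unit_cost" (warehouse_gamma) = "price_per_unit" (warehouse_beta) = unit cost

Records meeting both conditions in warehouse_gamma: 0
Records meeting both conditions in warehouse_beta: 0

Total: 0 + 0 = 0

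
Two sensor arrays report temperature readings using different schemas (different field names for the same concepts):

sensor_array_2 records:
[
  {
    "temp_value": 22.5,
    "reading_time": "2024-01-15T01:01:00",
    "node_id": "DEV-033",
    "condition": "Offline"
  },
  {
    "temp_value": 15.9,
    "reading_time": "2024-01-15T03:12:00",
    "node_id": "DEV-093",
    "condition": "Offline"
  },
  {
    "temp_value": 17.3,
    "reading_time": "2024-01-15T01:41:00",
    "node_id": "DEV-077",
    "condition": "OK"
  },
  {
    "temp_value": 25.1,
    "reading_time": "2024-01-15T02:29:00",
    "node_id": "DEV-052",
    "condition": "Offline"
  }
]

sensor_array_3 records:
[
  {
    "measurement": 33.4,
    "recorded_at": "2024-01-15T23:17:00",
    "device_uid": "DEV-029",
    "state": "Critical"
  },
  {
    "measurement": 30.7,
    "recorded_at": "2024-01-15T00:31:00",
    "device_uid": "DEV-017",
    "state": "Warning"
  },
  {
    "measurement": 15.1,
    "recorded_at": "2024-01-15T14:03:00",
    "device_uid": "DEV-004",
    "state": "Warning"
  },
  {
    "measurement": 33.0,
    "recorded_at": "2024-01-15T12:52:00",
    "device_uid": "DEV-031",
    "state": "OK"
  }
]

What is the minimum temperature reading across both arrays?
15.1

Schema mapping: "temp_value" (sensor_array_2) = "measurement" (sensor_array_3) = temperature reading

Minimum in sensor_array_2: 15.9
Minimum in sensor_array_3: 15.1

Overall minimum: min(15.9, 15.1) = 15.1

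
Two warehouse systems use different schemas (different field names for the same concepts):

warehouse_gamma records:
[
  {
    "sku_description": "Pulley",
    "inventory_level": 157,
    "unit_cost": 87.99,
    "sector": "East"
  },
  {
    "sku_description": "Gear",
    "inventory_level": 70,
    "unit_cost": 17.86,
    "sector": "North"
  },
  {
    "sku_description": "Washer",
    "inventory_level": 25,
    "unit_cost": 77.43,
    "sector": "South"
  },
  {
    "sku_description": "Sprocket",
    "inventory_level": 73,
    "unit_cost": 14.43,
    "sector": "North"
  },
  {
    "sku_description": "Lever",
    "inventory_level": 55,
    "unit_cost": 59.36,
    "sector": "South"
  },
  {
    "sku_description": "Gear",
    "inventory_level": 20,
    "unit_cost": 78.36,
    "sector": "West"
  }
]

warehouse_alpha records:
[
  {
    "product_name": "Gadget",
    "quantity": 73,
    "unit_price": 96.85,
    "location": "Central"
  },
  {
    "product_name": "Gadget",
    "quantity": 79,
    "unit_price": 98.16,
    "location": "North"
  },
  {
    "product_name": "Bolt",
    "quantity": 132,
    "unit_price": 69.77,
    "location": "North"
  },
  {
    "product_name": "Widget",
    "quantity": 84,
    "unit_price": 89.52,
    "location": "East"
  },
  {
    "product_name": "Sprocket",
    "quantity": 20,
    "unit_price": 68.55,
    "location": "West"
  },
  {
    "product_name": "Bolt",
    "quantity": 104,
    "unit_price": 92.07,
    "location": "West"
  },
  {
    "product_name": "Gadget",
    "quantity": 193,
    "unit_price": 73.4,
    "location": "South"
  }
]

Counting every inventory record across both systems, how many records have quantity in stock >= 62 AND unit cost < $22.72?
2

Schema mappings:
- "inventory_level" (warehouse_gamma) = "quantity" (warehouse_alpha) = quantity
- "unit_cost" (warehouse_gamma) = "unit_price" (warehouse_alpha) = unit cost

Records meeting both conditions in warehouse_gamma: 2
Records meeting both conditions in warehouse_alpha: 0

Total: 2 + 0 = 2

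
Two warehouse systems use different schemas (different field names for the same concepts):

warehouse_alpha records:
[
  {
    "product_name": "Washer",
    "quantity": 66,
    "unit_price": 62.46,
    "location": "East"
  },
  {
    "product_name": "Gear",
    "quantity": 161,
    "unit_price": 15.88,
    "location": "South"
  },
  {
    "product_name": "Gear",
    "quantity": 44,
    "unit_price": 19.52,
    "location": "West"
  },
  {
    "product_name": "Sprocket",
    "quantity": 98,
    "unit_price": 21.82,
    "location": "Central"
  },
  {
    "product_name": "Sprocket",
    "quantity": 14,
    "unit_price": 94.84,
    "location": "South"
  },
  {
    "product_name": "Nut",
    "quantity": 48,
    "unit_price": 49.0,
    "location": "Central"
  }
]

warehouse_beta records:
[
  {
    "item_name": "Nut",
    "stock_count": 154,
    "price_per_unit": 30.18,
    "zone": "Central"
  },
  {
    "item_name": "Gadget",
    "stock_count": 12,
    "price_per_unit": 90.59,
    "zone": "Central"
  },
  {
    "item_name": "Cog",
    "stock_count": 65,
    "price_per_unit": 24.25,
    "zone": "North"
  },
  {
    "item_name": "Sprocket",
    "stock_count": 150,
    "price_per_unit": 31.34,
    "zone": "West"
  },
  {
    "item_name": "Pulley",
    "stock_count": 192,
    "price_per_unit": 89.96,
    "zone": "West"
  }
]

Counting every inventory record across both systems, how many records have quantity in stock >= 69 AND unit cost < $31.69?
4

Schema mappings:
- "quantity" (warehouse_alpha) = "stock_count" (warehouse_beta) = quantity
- "unit_price" (warehouse_alpha) = "price_per_unit" (warehouse_beta) = unit cost

Records meeting both conditions in warehouse_alpha: 2
Records meeting both conditions in warehouse_beta: 2

Total: 2 + 2 = 4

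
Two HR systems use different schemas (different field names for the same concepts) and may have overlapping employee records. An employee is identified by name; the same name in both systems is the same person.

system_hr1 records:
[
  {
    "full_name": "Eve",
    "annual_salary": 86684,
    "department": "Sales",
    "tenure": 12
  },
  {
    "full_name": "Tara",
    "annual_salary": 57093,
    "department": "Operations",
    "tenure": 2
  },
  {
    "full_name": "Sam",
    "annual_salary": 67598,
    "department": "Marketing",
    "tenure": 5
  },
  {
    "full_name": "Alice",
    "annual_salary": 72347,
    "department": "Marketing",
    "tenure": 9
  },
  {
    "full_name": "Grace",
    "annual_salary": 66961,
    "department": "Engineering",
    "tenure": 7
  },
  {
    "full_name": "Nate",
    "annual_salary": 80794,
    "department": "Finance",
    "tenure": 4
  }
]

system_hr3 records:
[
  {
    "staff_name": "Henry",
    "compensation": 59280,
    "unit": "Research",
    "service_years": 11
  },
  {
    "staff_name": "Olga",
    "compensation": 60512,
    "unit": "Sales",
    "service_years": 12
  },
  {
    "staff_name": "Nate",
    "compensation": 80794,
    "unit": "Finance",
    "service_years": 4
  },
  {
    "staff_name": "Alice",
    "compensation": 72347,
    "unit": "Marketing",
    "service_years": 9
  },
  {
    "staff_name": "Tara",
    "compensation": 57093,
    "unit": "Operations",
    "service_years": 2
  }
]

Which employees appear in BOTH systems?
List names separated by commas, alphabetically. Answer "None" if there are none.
Alice, Nate, Tara

Schema mapping: "full_name" (system_hr1) = "staff_name" (system_hr3) = employee name

Names in system_hr1: ['Alice', 'Eve', 'Grace', 'Nate', 'Sam', 'Tara']
Names in system_hr3: ['Alice', 'Henry', 'Nate', 'Olga', 'Tara']

Intersection: ['Alice', 'Nate', 'Tara']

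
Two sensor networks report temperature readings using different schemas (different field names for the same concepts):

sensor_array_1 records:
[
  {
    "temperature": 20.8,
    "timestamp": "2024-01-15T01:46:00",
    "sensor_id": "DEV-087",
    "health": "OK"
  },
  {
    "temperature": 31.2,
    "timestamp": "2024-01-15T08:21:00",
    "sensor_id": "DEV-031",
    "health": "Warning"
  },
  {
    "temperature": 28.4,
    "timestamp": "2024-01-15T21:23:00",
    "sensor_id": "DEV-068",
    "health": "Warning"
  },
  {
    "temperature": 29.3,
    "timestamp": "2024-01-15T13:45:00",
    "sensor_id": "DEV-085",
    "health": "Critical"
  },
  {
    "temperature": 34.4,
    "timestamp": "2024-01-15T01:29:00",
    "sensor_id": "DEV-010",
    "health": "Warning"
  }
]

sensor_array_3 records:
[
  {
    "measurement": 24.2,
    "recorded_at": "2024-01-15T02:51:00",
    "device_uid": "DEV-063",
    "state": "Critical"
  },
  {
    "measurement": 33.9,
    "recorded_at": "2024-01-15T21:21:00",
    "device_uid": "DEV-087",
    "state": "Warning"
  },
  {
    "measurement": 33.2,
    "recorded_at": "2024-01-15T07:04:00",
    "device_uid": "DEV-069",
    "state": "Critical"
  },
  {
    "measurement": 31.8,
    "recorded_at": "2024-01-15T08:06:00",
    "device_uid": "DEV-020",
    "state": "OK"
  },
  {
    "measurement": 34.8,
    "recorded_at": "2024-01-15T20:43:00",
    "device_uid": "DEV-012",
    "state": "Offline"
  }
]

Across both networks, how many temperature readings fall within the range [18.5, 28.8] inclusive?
3

Schema mapping: "temperature" (sensor_array_1) = "measurement" (sensor_array_3) = temperature

Readings in [18.5, 28.8] from sensor_array_1: 2
Readings in [18.5, 28.8] from sensor_array_3: 1

Total count: 2 + 1 = 3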